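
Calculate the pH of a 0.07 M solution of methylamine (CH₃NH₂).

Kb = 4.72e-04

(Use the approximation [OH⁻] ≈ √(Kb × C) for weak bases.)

[OH⁻] = √(Kb × C) = √(4.72e-04 × 0.07) = 5.7480e-03. pOH = 2.24, pH = 14 - pOH

pH = 11.76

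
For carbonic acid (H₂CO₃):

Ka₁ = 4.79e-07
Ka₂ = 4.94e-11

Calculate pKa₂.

pKa₂ = -log(Ka₂) = -log(4.94e-11) = 10.31.

pK_{a2} = 10.31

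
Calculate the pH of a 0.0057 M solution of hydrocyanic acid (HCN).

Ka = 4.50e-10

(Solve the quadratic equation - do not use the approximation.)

x² + Ka×x - Ka×C = 0. Using quadratic formula: [H⁺] = 1.6013e-06

pH = 5.80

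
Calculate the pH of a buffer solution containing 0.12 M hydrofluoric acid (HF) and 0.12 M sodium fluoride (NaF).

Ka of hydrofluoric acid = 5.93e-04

pKa = -log(5.93e-04) = 3.23. pH = pKa + log([A⁻]/[HA]) = 3.23 + log(0.12/0.12)

pH = 3.23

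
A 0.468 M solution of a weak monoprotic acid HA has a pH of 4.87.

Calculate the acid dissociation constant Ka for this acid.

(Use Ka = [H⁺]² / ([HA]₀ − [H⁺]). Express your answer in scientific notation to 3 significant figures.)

[H⁺] = 10^(−pH) = 10^(−4.87) = 1.349e-05 M. For HA ⇌ H⁺ + A⁻, Ka = [H⁺][A⁻]/[HA] = [H⁺]² / ([HA]₀ − [H⁺]) = (1.349e-05)² / (0.468 − 1.349e-05) = 3.89e-10.

K_a = 3.89e-10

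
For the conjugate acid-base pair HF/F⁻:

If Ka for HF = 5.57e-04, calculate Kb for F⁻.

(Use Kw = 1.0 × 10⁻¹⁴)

For a conjugate pair Ka × Kb = Kw, so Kb = Kw/Ka = 1.0 × 10⁻¹⁴ / 5.57e-04 = 1.80e-11.

K_b = 1.80e-11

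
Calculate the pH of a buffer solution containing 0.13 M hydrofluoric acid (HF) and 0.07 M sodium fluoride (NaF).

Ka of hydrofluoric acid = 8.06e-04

pKa = -log(8.06e-04) = 3.09. pH = pKa + log([A⁻]/[HA]) = 3.09 + log(0.07/0.13)

pH = 2.82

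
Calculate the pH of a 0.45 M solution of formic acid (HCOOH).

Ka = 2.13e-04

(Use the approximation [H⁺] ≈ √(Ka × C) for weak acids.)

[H⁺] = √(Ka × C) = √(2.13e-04 × 0.45) = 9.7903e-03. pH = -log(9.7903e-03)

pH = 2.01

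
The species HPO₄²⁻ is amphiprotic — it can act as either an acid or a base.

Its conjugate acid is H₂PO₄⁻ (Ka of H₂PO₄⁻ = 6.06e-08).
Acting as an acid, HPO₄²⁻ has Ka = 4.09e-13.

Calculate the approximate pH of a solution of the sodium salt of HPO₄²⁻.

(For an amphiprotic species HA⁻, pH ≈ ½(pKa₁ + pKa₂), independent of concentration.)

pKa₁ = -log(6.06e-08) = 7.22; pKa₂ = -log(4.09e-13) = 12.39. For an amphiprotic species, pH ≈ ½(pKa₁ + pKa₂) = ½(7.22 + 12.39) = 9.80.

pH = 9.80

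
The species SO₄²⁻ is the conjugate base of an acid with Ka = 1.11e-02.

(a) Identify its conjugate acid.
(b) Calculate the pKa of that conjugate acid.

(a) The conjugate acid is formed by adding one H⁺ to SO₄²⁻, giving HSO₄⁻. (b) pKa = -log(Ka) = -log(1.11e-02) = 1.95.

Conjugate acid: HSO₄⁻; pK_a = 1.95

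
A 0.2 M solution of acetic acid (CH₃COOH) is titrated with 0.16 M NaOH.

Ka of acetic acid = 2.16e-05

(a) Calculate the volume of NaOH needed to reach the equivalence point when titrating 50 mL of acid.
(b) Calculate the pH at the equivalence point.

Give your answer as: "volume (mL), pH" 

moles acid = 0.2 × 50/1000 = 0.01 mol; V_base = moles/0.16 × 1000 = 62.5 mL. At equivalence only the conjugate base is present: [A⁻] = 0.01/0.113 = 8.8889e-02 M. Kb = Kw/Ka = 4.63e-10; [OH⁻] = √(Kb × [A⁻]) = 6.4150e-06; pOH = 5.19; pH = 14 - pOH = 8.81.

V = 62.5 mL, pH = 8.81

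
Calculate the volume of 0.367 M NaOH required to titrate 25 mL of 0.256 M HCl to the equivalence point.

At equivalence: moles acid = moles base. moles HCl = 0.256 × 25/1000 = 0.0064 mol. V_base = moles / 0.367 × 1000 = 17.4 mL.

V_{base} = 17.4 mL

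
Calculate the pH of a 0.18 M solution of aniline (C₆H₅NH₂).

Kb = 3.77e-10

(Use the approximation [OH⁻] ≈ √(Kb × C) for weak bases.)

[OH⁻] = √(Kb × C) = √(3.77e-10 × 0.18) = 8.2377e-06. pOH = 5.08, pH = 14 - pOH

pH = 8.92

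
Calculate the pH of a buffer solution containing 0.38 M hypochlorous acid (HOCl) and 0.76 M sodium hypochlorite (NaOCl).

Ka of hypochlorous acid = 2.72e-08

pKa = -log(2.72e-08) = 7.57. pH = pKa + log([A⁻]/[HA]) = 7.57 + log(0.76/0.38)

pH = 7.87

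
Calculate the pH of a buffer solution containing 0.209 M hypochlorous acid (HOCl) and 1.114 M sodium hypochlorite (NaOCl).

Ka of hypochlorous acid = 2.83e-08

pKa = -log(2.83e-08) = 7.55. pH = pKa + log([A⁻]/[HA]) = 7.55 + log(1.114/0.209)

pH = 8.27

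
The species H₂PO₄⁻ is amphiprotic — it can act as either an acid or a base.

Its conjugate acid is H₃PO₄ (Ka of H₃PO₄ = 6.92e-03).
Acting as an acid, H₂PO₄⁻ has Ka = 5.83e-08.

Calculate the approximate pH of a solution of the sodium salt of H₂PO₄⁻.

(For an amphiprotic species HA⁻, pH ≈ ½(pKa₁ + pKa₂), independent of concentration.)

pKa₁ = -log(6.92e-03) = 2.16; pKa₂ = -log(5.83e-08) = 7.23. For an amphiprotic species, pH ≈ ½(pKa₁ + pKa₂) = ½(2.16 + 7.23) = 4.70.

pH = 4.70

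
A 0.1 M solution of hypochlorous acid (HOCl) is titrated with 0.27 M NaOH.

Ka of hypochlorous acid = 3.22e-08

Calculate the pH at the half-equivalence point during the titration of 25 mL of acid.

At half-equivalence [HA] = [A⁻], so Henderson-Hasselbalch gives pH = pKa = -log(3.22e-08) = 7.49.

pH = pKa = 7.49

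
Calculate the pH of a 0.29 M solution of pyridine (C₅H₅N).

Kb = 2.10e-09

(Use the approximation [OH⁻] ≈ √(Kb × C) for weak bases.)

[OH⁻] = √(Kb × C) = √(2.10e-09 × 0.29) = 2.4678e-05. pOH = 4.61, pH = 14 - pOH

pH = 9.39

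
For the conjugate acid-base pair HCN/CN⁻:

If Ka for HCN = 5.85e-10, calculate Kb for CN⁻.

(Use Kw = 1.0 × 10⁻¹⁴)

For a conjugate pair Ka × Kb = Kw, so Kb = Kw/Ka = 1.0 × 10⁻¹⁴ / 5.85e-10 = 1.71e-05.

K_b = 1.71e-05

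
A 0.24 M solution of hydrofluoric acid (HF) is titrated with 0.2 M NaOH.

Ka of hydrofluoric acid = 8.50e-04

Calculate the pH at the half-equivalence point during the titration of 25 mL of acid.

At half-equivalence [HA] = [A⁻], so Henderson-Hasselbalch gives pH = pKa = -log(8.50e-04) = 3.07.

pH = pKa = 3.07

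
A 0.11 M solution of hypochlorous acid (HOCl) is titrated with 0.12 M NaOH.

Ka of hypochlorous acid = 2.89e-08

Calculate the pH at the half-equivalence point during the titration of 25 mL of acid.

At half-equivalence [HA] = [A⁻], so Henderson-Hasselbalch gives pH = pKa = -log(2.89e-08) = 7.54.

pH = pKa = 7.54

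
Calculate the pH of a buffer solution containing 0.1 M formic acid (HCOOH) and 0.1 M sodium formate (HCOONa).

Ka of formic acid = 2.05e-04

pKa = -log(2.05e-04) = 3.69. pH = pKa + log([A⁻]/[HA]) = 3.69 + log(0.1/0.1)

pH = 3.69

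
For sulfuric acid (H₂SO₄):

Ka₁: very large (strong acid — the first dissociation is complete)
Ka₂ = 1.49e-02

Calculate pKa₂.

pKa₂ = -log(Ka₂) = -log(1.49e-02) = 1.83.

pK_{a2} = 1.83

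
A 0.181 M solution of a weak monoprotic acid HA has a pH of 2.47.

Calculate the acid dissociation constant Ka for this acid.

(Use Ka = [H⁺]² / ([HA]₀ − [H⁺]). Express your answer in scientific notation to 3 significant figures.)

[H⁺] = 10^(−pH) = 10^(−2.47) = 3.388e-03 M. For HA ⇌ H⁺ + A⁻, Ka = [H⁺][A⁻]/[HA] = [H⁺]² / ([HA]₀ − [H⁺]) = (3.388e-03)² / (0.181 − 3.388e-03) = 6.46e-05.

K_a = 6.46e-05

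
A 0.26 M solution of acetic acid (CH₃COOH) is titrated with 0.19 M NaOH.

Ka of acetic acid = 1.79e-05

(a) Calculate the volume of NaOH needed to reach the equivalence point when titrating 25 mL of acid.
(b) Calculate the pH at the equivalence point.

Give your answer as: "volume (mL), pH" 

moles acid = 0.26 × 25/1000 = 0.0065 mol; V_base = moles/0.19 × 1000 = 34.2 mL. At equivalence only the conjugate base is present: [A⁻] = 0.0065/0.059 = 1.0978e-01 M. Kb = Kw/Ka = 5.59e-10; [OH⁻] = √(Kb × [A⁻]) = 7.8312e-06; pOH = 5.11; pH = 14 - pOH = 8.89.

V = 34.2 mL, pH = 8.89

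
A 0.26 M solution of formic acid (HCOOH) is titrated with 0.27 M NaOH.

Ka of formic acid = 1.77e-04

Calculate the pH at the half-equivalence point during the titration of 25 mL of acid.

At half-equivalence [HA] = [A⁻], so Henderson-Hasselbalch gives pH = pKa = -log(1.77e-04) = 3.75.

pH = pKa = 3.75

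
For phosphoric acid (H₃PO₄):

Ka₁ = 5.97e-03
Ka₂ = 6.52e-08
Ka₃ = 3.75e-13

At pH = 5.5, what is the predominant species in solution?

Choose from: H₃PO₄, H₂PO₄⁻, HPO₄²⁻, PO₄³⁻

pKa₁ = 2.22, pKa₂ = 7.19, pKa₃ = 12.43. For a polyprotic acid the predominant species crosses at each pKa: below pKa_n the protonated form dominates, above it the deprotonated form does. At pH = 5.5, the predominant species is H₂PO₄⁻.

H₂PO₄⁻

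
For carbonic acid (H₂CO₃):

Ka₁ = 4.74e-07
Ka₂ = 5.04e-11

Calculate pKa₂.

pKa₂ = -log(Ka₂) = -log(5.04e-11) = 10.30.

pK_{a2} = 10.30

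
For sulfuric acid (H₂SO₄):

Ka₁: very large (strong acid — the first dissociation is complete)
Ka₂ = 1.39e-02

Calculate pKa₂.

pKa₂ = -log(Ka₂) = -log(1.39e-02) = 1.86.

pK_{a2} = 1.86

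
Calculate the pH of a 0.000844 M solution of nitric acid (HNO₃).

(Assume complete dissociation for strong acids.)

[H⁺] = 0.000844 M for strong acid. pH = -log[H⁺] = -log(0.000844)

pH = 3.07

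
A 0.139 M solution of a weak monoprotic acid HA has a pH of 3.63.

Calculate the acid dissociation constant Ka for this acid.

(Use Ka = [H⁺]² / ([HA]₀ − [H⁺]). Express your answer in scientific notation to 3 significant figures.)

[H⁺] = 10^(−pH) = 10^(−3.63) = 2.344e-04 M. For HA ⇌ H⁺ + A⁻, Ka = [H⁺][A⁻]/[HA] = [H⁺]² / ([HA]₀ − [H⁺]) = (2.344e-04)² / (0.139 − 2.344e-04) = 3.96e-07.

K_a = 3.96e-07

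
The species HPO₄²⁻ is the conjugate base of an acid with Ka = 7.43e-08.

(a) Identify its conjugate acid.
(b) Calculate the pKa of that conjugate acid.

(a) The conjugate acid is formed by adding one H⁺ to HPO₄²⁻, giving H₂PO₄⁻. (b) pKa = -log(Ka) = -log(7.43e-08) = 7.13.

Conjugate acid: H₂PO₄⁻; pK_a = 7.13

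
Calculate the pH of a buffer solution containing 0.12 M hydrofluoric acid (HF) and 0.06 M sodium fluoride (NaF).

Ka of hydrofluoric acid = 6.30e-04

pKa = -log(6.30e-04) = 3.20. pH = pKa + log([A⁻]/[HA]) = 3.20 + log(0.06/0.12)

pH = 2.90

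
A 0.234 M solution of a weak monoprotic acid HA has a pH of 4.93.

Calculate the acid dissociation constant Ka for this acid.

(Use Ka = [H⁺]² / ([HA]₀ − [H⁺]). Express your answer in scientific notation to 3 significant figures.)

[H⁺] = 10^(−pH) = 10^(−4.93) = 1.175e-05 M. For HA ⇌ H⁺ + A⁻, Ka = [H⁺][A⁻]/[HA] = [H⁺]² / ([HA]₀ − [H⁺]) = (1.175e-05)² / (0.234 − 1.175e-05) = 5.90e-10.

K_a = 5.90e-10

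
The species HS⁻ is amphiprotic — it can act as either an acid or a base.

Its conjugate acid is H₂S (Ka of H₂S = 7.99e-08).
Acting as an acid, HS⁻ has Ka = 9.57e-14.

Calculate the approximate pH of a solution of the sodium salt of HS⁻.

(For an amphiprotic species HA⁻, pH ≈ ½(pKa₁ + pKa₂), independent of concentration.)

pKa₁ = -log(7.99e-08) = 7.10; pKa₂ = -log(9.57e-14) = 13.02. For an amphiprotic species, pH ≈ ½(pKa₁ + pKa₂) = ½(7.10 + 13.02) = 10.06.

pH = 10.06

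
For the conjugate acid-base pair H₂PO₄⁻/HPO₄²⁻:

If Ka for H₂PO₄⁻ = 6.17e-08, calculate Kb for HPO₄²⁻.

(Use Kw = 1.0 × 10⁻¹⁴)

For a conjugate pair Ka × Kb = Kw, so Kb = Kw/Ka = 1.0 × 10⁻¹⁴ / 6.17e-08 = 1.62e-07.

K_b = 1.62e-07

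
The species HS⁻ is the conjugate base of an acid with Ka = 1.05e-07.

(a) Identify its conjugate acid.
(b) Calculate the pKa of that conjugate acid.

(a) The conjugate acid is formed by adding one H⁺ to HS⁻, giving H₂S. (b) pKa = -log(Ka) = -log(1.05e-07) = 6.98.

Conjugate acid: H₂S; pK_a = 6.98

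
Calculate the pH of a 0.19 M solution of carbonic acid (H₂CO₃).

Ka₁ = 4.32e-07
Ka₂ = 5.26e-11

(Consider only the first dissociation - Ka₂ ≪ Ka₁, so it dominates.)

First dissociation dominates. From Ka₁ = [H⁺][HA⁻]/[H₂A], x² + Ka₁·x − Ka₁·C = 0 with C = 0.19 M and Ka₁ = 4.32e-07. Solving: [H⁺] = (−Ka₁ + √(Ka₁² + 4·Ka₁·C)) / 2 = 2.8628e-04 M. pH = -log(2.8628e-04) = 3.54.

pH = 3.54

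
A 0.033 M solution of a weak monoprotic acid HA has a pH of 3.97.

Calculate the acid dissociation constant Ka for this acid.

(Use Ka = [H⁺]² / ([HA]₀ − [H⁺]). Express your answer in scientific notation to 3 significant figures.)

[H⁺] = 10^(−pH) = 10^(−3.97) = 1.072e-04 M. For HA ⇌ H⁺ + A⁻, Ka = [H⁺][A⁻]/[HA] = [H⁺]² / ([HA]₀ − [H⁺]) = (1.072e-04)² / (0.033 − 1.072e-04) = 3.49e-07.

K_a = 3.49e-07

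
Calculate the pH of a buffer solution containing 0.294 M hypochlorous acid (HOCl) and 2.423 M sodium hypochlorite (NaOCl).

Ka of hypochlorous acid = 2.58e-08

pKa = -log(2.58e-08) = 7.59. pH = pKa + log([A⁻]/[HA]) = 7.59 + log(2.423/0.294)

pH = 8.50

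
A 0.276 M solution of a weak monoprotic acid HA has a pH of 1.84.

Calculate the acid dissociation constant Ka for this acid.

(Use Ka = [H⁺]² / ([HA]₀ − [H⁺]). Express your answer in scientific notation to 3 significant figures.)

[H⁺] = 10^(−pH) = 10^(−1.84) = 1.445e-02 M. For HA ⇌ H⁺ + A⁻, Ka = [H⁺][A⁻]/[HA] = [H⁺]² / ([HA]₀ − [H⁺]) = (1.445e-02)² / (0.276 − 1.445e-02) = 7.99e-04.

K_a = 7.99e-04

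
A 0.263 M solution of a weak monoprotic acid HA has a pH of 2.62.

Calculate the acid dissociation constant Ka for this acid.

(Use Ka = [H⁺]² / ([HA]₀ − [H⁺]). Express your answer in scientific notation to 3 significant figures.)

[H⁺] = 10^(−pH) = 10^(−2.62) = 2.399e-03 M. For HA ⇌ H⁺ + A⁻, Ka = [H⁺][A⁻]/[HA] = [H⁺]² / ([HA]₀ − [H⁺]) = (2.399e-03)² / (0.263 − 2.399e-03) = 2.21e-05.

K_a = 2.21e-05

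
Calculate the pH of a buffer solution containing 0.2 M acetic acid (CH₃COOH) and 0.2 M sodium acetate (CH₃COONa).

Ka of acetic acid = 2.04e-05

pKa = -log(2.04e-05) = 4.69. pH = pKa + log([A⁻]/[HA]) = 4.69 + log(0.2/0.2)

pH = 4.69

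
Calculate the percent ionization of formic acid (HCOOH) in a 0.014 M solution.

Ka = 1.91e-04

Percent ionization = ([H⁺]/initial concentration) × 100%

Using Ka equilibrium: x² + Ka×x - Ka×C = 0. Solving: [H⁺] = 1.5425e-03. Percent = (1.5425e-03/0.014) × 100

Percent ionization = 11%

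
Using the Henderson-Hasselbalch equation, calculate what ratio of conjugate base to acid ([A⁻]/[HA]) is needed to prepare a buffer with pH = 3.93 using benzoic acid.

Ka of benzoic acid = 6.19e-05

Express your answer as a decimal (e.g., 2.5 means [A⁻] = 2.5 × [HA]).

pKa = -log(6.19e-05) = 4.2083. pH = pKa + log([A⁻]/[HA]), so log([A⁻]/[HA]) = pH − pKa = 3.93 − 4.2083 = -0.2783. [A⁻]/[HA] = 10^(-0.2783) = 0.527

[A⁻]/[HA] = 0.527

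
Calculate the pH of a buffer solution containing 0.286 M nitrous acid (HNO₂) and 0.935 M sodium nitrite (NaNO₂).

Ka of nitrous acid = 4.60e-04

pKa = -log(4.60e-04) = 3.34. pH = pKa + log([A⁻]/[HA]) = 3.34 + log(0.935/0.286)

pH = 3.85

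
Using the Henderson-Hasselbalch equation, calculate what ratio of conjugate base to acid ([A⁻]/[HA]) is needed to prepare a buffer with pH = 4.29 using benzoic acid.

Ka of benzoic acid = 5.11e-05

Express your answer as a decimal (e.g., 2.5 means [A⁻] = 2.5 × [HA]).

pKa = -log(5.11e-05) = 4.2916. pH = pKa + log([A⁻]/[HA]), so log([A⁻]/[HA]) = pH − pKa = 4.29 − 4.2916 = -0.0016. [A⁻]/[HA] = 10^(-0.0016) = 0.996

[A⁻]/[HA] = 0.996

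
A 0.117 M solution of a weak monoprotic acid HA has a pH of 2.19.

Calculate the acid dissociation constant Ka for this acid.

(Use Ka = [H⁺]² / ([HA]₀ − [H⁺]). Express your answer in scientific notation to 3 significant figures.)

[H⁺] = 10^(−pH) = 10^(−2.19) = 6.457e-03 M. For HA ⇌ H⁺ + A⁻, Ka = [H⁺][A⁻]/[HA] = [H⁺]² / ([HA]₀ − [H⁺]) = (6.457e-03)² / (0.117 − 6.457e-03) = 3.77e-04.

K_a = 3.77e-04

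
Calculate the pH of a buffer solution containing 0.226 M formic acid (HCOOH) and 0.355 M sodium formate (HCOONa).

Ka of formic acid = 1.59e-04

pKa = -log(1.59e-04) = 3.80. pH = pKa + log([A⁻]/[HA]) = 3.80 + log(0.355/0.226)

pH = 3.99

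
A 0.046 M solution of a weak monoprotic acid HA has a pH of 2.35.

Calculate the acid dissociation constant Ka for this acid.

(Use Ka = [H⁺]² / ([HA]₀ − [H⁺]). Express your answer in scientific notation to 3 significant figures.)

[H⁺] = 10^(−pH) = 10^(−2.35) = 4.467e-03 M. For HA ⇌ H⁺ + A⁻, Ka = [H⁺][A⁻]/[HA] = [H⁺]² / ([HA]₀ − [H⁺]) = (4.467e-03)² / (0.046 − 4.467e-03) = 4.80e-04.

K_a = 4.80e-04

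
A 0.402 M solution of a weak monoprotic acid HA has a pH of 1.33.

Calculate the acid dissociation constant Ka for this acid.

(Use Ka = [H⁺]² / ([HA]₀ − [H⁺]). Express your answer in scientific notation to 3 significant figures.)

[H⁺] = 10^(−pH) = 10^(−1.33) = 4.677e-02 M. For HA ⇌ H⁺ + A⁻, Ka = [H⁺][A⁻]/[HA] = [H⁺]² / ([HA]₀ − [H⁺]) = (4.677e-02)² / (0.402 − 4.677e-02) = 6.16e-03.

K_a = 6.16e-03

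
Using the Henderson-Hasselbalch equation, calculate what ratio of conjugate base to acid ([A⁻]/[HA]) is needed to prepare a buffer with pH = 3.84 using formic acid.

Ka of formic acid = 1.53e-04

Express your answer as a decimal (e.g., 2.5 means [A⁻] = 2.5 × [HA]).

pKa = -log(1.53e-04) = 3.8153. pH = pKa + log([A⁻]/[HA]), so log([A⁻]/[HA]) = pH − pKa = 3.84 − 3.8153 = 0.0247. [A⁻]/[HA] = 10^(0.0247) = 1.06

[A⁻]/[HA] = 1.06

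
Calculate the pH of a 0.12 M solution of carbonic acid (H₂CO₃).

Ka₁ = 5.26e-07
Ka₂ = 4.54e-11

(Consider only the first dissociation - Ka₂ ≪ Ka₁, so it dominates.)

First dissociation dominates. From Ka₁ = [H⁺][HA⁻]/[H₂A], x² + Ka₁·x − Ka₁·C = 0 with C = 0.12 M and Ka₁ = 5.26e-07. Solving: [H⁺] = (−Ka₁ + √(Ka₁² + 4·Ka₁·C)) / 2 = 2.5097e-04 M. pH = -log(2.5097e-04) = 3.60.

pH = 3.60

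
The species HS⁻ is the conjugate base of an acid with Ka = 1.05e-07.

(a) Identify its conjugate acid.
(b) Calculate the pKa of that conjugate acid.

(a) The conjugate acid is formed by adding one H⁺ to HS⁻, giving H₂S. (b) pKa = -log(Ka) = -log(1.05e-07) = 6.98.

Conjugate acid: H₂S; pK_a = 6.98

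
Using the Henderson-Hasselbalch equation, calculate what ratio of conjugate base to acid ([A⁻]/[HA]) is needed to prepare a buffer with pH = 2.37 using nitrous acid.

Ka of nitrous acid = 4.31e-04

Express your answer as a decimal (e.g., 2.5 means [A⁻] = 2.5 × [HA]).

pKa = -log(4.31e-04) = 3.3655. pH = pKa + log([A⁻]/[HA]), so log([A⁻]/[HA]) = pH − pKa = 2.37 − 3.3655 = -0.9955. [A⁻]/[HA] = 10^(-0.9955) = 0.101

[A⁻]/[HA] = 0.101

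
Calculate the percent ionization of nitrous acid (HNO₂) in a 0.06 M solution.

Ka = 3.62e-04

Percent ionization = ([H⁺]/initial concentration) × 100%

Using Ka equilibrium: x² + Ka×x - Ka×C = 0. Solving: [H⁺] = 4.4830e-03. Percent = (4.4830e-03/0.06) × 100

Percent ionization = 7.47%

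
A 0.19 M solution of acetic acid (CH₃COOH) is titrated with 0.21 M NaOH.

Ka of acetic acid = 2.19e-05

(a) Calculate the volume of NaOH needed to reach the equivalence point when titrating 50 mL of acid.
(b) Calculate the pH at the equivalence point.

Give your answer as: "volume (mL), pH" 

moles acid = 0.19 × 50/1000 = 0.0095 mol; V_base = moles/0.21 × 1000 = 45.2 mL. At equivalence only the conjugate base is present: [A⁻] = 0.0095/0.095 = 9.9750e-02 M. Kb = Kw/Ka = 4.57e-10; [OH⁻] = √(Kb × [A⁻]) = 6.7489e-06; pOH = 5.17; pH = 14 - pOH = 8.83.

V = 45.2 mL, pH = 8.83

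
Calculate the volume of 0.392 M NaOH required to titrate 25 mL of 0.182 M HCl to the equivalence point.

At equivalence: moles acid = moles base. moles HCl = 0.182 × 25/1000 = 0.00455 mol. V_base = moles / 0.392 × 1000 = 11.6 mL.

V_{base} = 11.6 mL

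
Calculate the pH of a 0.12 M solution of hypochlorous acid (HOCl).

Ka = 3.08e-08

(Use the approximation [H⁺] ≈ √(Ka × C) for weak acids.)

[H⁺] = √(Ka × C) = √(3.08e-08 × 0.12) = 6.0795e-05. pH = -log(6.0795e-05)

pH = 4.22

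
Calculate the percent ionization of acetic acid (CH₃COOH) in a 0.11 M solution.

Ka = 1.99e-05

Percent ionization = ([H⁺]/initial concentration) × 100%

Using Ka equilibrium: x² + Ka×x - Ka×C = 0. Solving: [H⁺] = 1.4696e-03. Percent = (1.4696e-03/0.11) × 100

Percent ionization = 1.34%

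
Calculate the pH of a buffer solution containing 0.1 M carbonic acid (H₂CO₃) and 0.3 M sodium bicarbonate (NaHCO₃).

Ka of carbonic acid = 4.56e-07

pKa = -log(4.56e-07) = 6.34. pH = pKa + log([A⁻]/[HA]) = 6.34 + log(0.3/0.1)

pH = 6.82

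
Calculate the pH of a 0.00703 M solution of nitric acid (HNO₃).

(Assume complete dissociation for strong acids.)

[H⁺] = 0.00703 M for strong acid. pH = -log[H⁺] = -log(0.00703)

pH = 2.15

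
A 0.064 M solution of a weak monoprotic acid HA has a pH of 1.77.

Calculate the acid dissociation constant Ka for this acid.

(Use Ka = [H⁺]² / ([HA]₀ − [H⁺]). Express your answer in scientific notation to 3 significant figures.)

[H⁺] = 10^(−pH) = 10^(−1.77) = 1.698e-02 M. For HA ⇌ H⁺ + A⁻, Ka = [H⁺][A⁻]/[HA] = [H⁺]² / ([HA]₀ − [H⁺]) = (1.698e-02)² / (0.064 − 1.698e-02) = 6.13e-03.

K_a = 6.13e-03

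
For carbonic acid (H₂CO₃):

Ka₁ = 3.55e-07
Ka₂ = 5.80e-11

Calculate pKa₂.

pKa₂ = -log(Ka₂) = -log(5.80e-11) = 10.24.

pK_{a2} = 10.24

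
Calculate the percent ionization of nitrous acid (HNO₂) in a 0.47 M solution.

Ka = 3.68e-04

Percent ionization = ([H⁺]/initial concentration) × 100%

Using Ka equilibrium: x² + Ka×x - Ka×C = 0. Solving: [H⁺] = 1.2969e-02. Percent = (1.2969e-02/0.47) × 100

Percent ionization = 2.76%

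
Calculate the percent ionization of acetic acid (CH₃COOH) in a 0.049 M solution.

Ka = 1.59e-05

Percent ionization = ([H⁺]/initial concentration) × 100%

Using Ka equilibrium: x² + Ka×x - Ka×C = 0. Solving: [H⁺] = 8.7475e-04. Percent = (8.7475e-04/0.049) × 100

Percent ionization = 1.79%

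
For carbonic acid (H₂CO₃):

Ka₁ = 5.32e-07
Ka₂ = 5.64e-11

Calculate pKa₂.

pKa₂ = -log(Ka₂) = -log(5.64e-11) = 10.25.

pK_{a2} = 10.25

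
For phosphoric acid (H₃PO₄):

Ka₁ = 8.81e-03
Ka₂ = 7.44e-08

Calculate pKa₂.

pKa₂ = -log(Ka₂) = -log(7.44e-08) = 7.13.

pK_{a2} = 7.13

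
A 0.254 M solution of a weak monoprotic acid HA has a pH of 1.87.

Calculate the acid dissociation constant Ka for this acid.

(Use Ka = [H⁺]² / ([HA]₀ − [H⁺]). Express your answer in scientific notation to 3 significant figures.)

[H⁺] = 10^(−pH) = 10^(−1.87) = 1.349e-02 M. For HA ⇌ H⁺ + A⁻, Ka = [H⁺][A⁻]/[HA] = [H⁺]² / ([HA]₀ − [H⁺]) = (1.349e-02)² / (0.254 − 1.349e-02) = 7.57e-04.

K_a = 7.57e-04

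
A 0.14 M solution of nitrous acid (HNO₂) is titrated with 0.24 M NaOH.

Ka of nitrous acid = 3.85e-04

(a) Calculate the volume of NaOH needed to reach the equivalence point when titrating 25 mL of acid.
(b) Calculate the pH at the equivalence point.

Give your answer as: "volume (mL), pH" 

moles acid = 0.14 × 25/1000 = 0.0035 mol; V_base = moles/0.24 × 1000 = 14.6 mL. At equivalence only the conjugate base is present: [A⁻] = 0.0035/0.040 = 8.8421e-02 M. Kb = Kw/Ka = 2.60e-11; [OH⁻] = √(Kb × [A⁻]) = 1.5155e-06; pOH = 5.82; pH = 14 - pOH = 8.18.

V = 14.6 mL, pH = 8.18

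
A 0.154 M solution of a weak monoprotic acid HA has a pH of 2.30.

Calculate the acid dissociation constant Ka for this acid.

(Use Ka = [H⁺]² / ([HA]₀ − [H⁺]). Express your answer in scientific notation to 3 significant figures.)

[H⁺] = 10^(−pH) = 10^(−2.30) = 5.012e-03 M. For HA ⇌ H⁺ + A⁻, Ka = [H⁺][A⁻]/[HA] = [H⁺]² / ([HA]₀ − [H⁺]) = (5.012e-03)² / (0.154 − 5.012e-03) = 1.69e-04.

K_a = 1.69e-04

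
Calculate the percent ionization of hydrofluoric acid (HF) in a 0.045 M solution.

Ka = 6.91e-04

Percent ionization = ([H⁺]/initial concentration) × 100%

Using Ka equilibrium: x² + Ka×x - Ka×C = 0. Solving: [H⁺] = 5.2415e-03. Percent = (5.2415e-03/0.045) × 100

Percent ionization = 11.6%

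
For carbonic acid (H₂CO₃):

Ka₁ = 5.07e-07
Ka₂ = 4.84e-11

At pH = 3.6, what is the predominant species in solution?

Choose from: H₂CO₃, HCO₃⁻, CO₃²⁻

pKa₁ = 6.29, pKa₂ = 10.32. For a polyprotic acid the predominant species crosses at each pKa: below pKa_n the protonated form dominates, above it the deprotonated form does. At pH = 3.6, the predominant species is H₂CO₃.

H₂CO₃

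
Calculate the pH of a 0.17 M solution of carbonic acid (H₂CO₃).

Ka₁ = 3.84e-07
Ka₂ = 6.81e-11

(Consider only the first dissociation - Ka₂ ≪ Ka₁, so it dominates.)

First dissociation dominates. From Ka₁ = [H⁺][HA⁻]/[H₂A], x² + Ka₁·x − Ka₁·C = 0 with C = 0.17 M and Ka₁ = 3.84e-07. Solving: [H⁺] = (−Ka₁ + √(Ka₁² + 4·Ka₁·C)) / 2 = 2.5531e-04 M. pH = -log(2.5531e-04) = 3.59.

pH = 3.59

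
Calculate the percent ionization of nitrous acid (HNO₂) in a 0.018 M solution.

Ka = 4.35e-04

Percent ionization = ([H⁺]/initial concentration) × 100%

Using Ka equilibrium: x² + Ka×x - Ka×C = 0. Solving: [H⁺] = 2.5892e-03. Percent = (2.5892e-03/0.018) × 100

Percent ionization = 14.4%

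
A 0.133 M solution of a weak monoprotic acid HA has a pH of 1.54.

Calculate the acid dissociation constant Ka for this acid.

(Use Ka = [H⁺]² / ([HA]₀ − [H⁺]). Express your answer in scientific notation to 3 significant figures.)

[H⁺] = 10^(−pH) = 10^(−1.54) = 2.884e-02 M. For HA ⇌ H⁺ + A⁻, Ka = [H⁺][A⁻]/[HA] = [H⁺]² / ([HA]₀ − [H⁺]) = (2.884e-02)² / (0.133 − 2.884e-02) = 7.99e-03.

K_a = 7.99e-03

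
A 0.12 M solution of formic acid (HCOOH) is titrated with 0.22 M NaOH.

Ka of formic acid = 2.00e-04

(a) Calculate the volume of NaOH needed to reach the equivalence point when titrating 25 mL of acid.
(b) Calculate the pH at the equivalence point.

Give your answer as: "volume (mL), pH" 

moles acid = 0.12 × 25/1000 = 0.003 mol; V_base = moles/0.22 × 1000 = 13.6 mL. At equivalence only the conjugate base is present: [A⁻] = 0.003/0.039 = 7.7647e-02 M. Kb = Kw/Ka = 5.00e-11; [OH⁻] = √(Kb × [A⁻]) = 1.9704e-06; pOH = 5.71; pH = 14 - pOH = 8.29.

V = 13.6 mL, pH = 8.29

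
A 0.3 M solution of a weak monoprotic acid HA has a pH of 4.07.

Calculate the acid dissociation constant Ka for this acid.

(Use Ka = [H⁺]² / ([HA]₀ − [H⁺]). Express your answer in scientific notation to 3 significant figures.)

[H⁺] = 10^(−pH) = 10^(−4.07) = 8.511e-05 M. For HA ⇌ H⁺ + A⁻, Ka = [H⁺][A⁻]/[HA] = [H⁺]² / ([HA]₀ − [H⁺]) = (8.511e-05)² / (0.3 − 8.511e-05) = 2.42e-08.

K_a = 2.42e-08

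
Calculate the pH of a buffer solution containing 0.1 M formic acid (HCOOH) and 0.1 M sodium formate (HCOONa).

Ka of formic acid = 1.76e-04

pKa = -log(1.76e-04) = 3.75. pH = pKa + log([A⁻]/[HA]) = 3.75 + log(0.1/0.1)

pH = 3.75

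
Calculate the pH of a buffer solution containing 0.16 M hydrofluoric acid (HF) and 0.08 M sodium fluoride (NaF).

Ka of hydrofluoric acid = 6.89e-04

pKa = -log(6.89e-04) = 3.16. pH = pKa + log([A⁻]/[HA]) = 3.16 + log(0.08/0.16)

pH = 2.86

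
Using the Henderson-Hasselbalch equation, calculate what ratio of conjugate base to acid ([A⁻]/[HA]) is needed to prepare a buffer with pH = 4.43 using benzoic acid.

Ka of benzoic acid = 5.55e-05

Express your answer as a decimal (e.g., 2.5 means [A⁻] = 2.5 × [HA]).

pKa = -log(5.55e-05) = 4.2557. pH = pKa + log([A⁻]/[HA]), so log([A⁻]/[HA]) = pH − pKa = 4.43 − 4.2557 = 0.1743. [A⁻]/[HA] = 10^(0.1743) = 1.49

[A⁻]/[HA] = 1.49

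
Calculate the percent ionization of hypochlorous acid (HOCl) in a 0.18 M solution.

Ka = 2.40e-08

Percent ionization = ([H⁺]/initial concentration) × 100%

Using Ka equilibrium: x² + Ka×x - Ka×C = 0. Solving: [H⁺] = 6.5715e-05. Percent = (6.5715e-05/0.18) × 100

Percent ionization = 0.0365%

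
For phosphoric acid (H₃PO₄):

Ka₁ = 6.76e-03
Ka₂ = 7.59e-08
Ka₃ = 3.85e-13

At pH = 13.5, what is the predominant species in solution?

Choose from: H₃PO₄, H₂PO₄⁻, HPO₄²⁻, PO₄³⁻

pKa₁ = 2.17, pKa₂ = 7.12, pKa₃ = 12.41. For a polyprotic acid the predominant species crosses at each pKa: below pKa_n the protonated form dominates, above it the deprotonated form does. At pH = 13.5, the predominant species is PO₄³⁻.

PO₄³⁻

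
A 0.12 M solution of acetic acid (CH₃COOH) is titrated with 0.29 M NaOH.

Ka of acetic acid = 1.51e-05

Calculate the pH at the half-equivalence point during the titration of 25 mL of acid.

At half-equivalence [HA] = [A⁻], so Henderson-Hasselbalch gives pH = pKa = -log(1.51e-05) = 4.82.

pH = pKa = 4.82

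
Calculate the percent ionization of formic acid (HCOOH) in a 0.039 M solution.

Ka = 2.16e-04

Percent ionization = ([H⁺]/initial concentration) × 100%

Using Ka equilibrium: x² + Ka×x - Ka×C = 0. Solving: [H⁺] = 2.7964e-03. Percent = (2.7964e-03/0.039) × 100

Percent ionization = 7.17%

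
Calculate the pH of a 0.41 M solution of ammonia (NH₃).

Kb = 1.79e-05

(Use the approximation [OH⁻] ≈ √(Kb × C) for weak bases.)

[OH⁻] = √(Kb × C) = √(1.79e-05 × 0.41) = 2.7091e-03. pOH = 2.57, pH = 14 - pOH

pH = 11.43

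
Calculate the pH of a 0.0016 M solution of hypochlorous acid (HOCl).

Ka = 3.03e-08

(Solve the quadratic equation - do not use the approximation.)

x² + Ka×x - Ka×C = 0. Using quadratic formula: [H⁺] = 6.9476e-06

pH = 5.16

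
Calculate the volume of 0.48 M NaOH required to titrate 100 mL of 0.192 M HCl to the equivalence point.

At equivalence: moles acid = moles base. moles HCl = 0.192 × 100/1000 = 0.0192 mol. V_base = moles / 0.48 × 1000 = 40.0 mL.

V_{base} = 40.0 mL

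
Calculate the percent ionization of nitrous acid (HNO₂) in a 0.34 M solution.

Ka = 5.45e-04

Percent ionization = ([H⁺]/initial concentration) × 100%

Using Ka equilibrium: x² + Ka×x - Ka×C = 0. Solving: [H⁺] = 1.3343e-02. Percent = (1.3343e-02/0.34) × 100

Percent ionization = 3.92%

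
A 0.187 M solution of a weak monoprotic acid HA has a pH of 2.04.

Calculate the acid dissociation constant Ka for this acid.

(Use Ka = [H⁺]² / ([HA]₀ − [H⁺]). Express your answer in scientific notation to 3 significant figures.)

[H⁺] = 10^(−pH) = 10^(−2.04) = 9.120e-03 M. For HA ⇌ H⁺ + A⁻, Ka = [H⁺][A⁻]/[HA] = [H⁺]² / ([HA]₀ − [H⁺]) = (9.120e-03)² / (0.187 − 9.120e-03) = 4.68e-04.

K_a = 4.68e-04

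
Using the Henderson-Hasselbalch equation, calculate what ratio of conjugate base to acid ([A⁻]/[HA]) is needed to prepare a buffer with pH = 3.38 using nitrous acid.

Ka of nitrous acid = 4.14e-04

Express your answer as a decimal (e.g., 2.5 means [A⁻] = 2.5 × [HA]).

pKa = -log(4.14e-04) = 3.3830. pH = pKa + log([A⁻]/[HA]), so log([A⁻]/[HA]) = pH − pKa = 3.38 − 3.3830 = -0.0030. [A⁻]/[HA] = 10^(-0.0030) = 0.993

[A⁻]/[HA] = 0.993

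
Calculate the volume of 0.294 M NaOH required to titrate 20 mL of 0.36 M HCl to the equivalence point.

At equivalence: moles acid = moles base. moles HCl = 0.36 × 20/1000 = 0.0072 mol. V_base = moles / 0.294 × 1000 = 24.5 mL.

V_{base} = 24.5 mL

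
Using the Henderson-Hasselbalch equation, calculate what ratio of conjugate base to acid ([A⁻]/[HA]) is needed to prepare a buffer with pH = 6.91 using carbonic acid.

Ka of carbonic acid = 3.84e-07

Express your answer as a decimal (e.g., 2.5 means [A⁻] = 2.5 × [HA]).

pKa = -log(3.84e-07) = 6.4157. pH = pKa + log([A⁻]/[HA]), so log([A⁻]/[HA]) = pH − pKa = 6.91 − 6.4157 = 0.4943. [A⁻]/[HA] = 10^(0.4943) = 3.12

[A⁻]/[HA] = 3.12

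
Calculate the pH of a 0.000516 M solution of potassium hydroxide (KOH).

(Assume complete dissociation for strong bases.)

[OH⁻] = 0.000516 M for strong base. pOH = -log[OH⁻] = 3.29, pH = 14 - pOH

pH = 10.71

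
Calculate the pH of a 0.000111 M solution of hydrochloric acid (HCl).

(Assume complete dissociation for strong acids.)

[H⁺] = 0.000111 M for strong acid. pH = -log[H⁺] = -log(0.000111)

pH = 3.95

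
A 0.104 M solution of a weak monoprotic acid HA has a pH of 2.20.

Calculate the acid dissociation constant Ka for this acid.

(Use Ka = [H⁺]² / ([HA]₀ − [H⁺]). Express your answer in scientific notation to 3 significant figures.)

[H⁺] = 10^(−pH) = 10^(−2.20) = 6.310e-03 M. For HA ⇌ H⁺ + A⁻, Ka = [H⁺][A⁻]/[HA] = [H⁺]² / ([HA]₀ − [H⁺]) = (6.310e-03)² / (0.104 − 6.310e-03) = 4.08e-04.

K_a = 4.08e-04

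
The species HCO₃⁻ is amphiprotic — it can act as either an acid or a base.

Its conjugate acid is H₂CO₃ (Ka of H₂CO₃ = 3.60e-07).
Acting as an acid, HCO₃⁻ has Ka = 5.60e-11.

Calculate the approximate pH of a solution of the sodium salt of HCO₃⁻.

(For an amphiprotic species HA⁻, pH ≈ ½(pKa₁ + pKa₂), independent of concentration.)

pKa₁ = -log(3.60e-07) = 6.44; pKa₂ = -log(5.60e-11) = 10.25. For an amphiprotic species, pH ≈ ½(pKa₁ + pKa₂) = ½(6.44 + 10.25) = 8.35.

pH = 8.35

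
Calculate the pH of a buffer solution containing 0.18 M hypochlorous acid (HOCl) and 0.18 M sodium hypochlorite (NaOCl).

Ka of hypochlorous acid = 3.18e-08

pKa = -log(3.18e-08) = 7.50. pH = pKa + log([A⁻]/[HA]) = 7.50 + log(0.18/0.18)

pH = 7.50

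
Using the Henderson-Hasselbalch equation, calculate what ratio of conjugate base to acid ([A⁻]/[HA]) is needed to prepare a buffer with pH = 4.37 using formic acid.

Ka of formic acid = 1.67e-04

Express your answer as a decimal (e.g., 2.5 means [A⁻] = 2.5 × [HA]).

pKa = -log(1.67e-04) = 3.7773. pH = pKa + log([A⁻]/[HA]), so log([A⁻]/[HA]) = pH − pKa = 4.37 − 3.7773 = 0.5927. [A⁻]/[HA] = 10^(0.5927) = 3.91

[A⁻]/[HA] = 3.91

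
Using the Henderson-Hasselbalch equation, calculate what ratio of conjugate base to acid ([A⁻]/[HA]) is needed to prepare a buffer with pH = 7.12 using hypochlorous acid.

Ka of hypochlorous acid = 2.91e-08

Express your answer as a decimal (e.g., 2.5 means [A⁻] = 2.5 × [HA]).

pKa = -log(2.91e-08) = 7.5361. pH = pKa + log([A⁻]/[HA]), so log([A⁻]/[HA]) = pH − pKa = 7.12 − 7.5361 = -0.4161. [A⁻]/[HA] = 10^(-0.4161) = 0.384

[A⁻]/[HA] = 0.384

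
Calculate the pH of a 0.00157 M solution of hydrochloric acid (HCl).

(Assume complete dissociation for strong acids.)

[H⁺] = 0.00157 M for strong acid. pH = -log[H⁺] = -log(0.00157)

pH = 2.80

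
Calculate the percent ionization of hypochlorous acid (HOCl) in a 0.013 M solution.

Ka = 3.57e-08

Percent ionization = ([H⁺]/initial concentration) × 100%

Using Ka equilibrium: x² + Ka×x - Ka×C = 0. Solving: [H⁺] = 2.1525e-05. Percent = (2.1525e-05/0.013) × 100

Percent ionization = 0.166%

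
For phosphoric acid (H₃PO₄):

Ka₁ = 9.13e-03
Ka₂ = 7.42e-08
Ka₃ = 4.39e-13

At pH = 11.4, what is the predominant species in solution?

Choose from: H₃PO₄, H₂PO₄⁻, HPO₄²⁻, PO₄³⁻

pKa₁ = 2.04, pKa₂ = 7.13, pKa₃ = 12.36. For a polyprotic acid the predominant species crosses at each pKa: below pKa_n the protonated form dominates, above it the deprotonated form does. At pH = 11.4, the predominant species is HPO₄²⁻.

HPO₄²⁻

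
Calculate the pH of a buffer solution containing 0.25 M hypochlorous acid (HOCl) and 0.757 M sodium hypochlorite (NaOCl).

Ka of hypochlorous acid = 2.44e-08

pKa = -log(2.44e-08) = 7.61. pH = pKa + log([A⁻]/[HA]) = 7.61 + log(0.757/0.25)

pH = 8.09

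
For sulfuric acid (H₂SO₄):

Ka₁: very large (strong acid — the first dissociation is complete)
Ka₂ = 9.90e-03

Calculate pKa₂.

pKa₂ = -log(Ka₂) = -log(9.90e-03) = 2.00.

pK_{a2} = 2.00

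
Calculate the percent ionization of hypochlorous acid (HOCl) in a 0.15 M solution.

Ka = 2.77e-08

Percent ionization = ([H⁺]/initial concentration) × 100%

Using Ka equilibrium: x² + Ka×x - Ka×C = 0. Solving: [H⁺] = 6.4445e-05. Percent = (6.4445e-05/0.15) × 100

Percent ionization = 0.043%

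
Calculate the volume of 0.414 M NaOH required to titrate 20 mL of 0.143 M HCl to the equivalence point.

At equivalence: moles acid = moles base. moles HCl = 0.143 × 20/1000 = 0.00286 mol. V_base = moles / 0.414 × 1000 = 6.9 mL.

V_{base} = 6.9 mL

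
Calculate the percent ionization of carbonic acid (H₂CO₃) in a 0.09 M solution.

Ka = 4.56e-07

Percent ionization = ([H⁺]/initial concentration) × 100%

Using Ka equilibrium: x² + Ka×x - Ka×C = 0. Solving: [H⁺] = 2.0236e-04. Percent = (2.0236e-04/0.09) × 100

Percent ionization = 0.225%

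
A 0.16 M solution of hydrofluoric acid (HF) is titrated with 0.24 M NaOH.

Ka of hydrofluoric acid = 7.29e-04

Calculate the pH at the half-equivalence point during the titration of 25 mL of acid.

At half-equivalence [HA] = [A⁻], so Henderson-Hasselbalch gives pH = pKa = -log(7.29e-04) = 3.14.

pH = pKa = 3.14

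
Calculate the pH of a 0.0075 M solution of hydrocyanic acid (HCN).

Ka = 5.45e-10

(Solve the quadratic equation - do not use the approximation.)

x² + Ka×x - Ka×C = 0. Using quadratic formula: [H⁺] = 2.0215e-06

pH = 5.69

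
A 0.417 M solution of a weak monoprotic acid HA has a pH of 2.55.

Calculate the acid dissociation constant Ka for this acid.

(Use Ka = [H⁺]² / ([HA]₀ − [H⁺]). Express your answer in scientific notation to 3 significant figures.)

[H⁺] = 10^(−pH) = 10^(−2.55) = 2.818e-03 M. For HA ⇌ H⁺ + A⁻, Ka = [H⁺][A⁻]/[HA] = [H⁺]² / ([HA]₀ − [H⁺]) = (2.818e-03)² / (0.417 − 2.818e-03) = 1.92e-05.

K_a = 1.92e-05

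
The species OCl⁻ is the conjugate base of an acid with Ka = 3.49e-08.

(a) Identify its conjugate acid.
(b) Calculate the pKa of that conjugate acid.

(a) The conjugate acid is formed by adding one H⁺ to OCl⁻, giving HOCl. (b) pKa = -log(Ka) = -log(3.49e-08) = 7.46.

Conjugate acid: HOCl; pK_a = 7.46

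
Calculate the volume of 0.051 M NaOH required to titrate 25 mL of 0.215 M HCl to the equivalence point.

At equivalence: moles acid = moles base. moles HCl = 0.215 × 25/1000 = 0.005375 mol. V_base = moles / 0.051 × 1000 = 105.4 mL.

V_{base} = 105.4 mL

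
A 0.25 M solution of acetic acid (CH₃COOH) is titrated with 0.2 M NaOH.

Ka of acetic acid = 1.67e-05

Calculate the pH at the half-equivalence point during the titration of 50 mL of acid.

At half-equivalence [HA] = [A⁻], so Henderson-Hasselbalch gives pH = pKa = -log(1.67e-05) = 4.78.

pH = pKa = 4.78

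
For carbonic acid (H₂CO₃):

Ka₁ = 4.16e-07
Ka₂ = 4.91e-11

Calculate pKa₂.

pKa₂ = -log(Ka₂) = -log(4.91e-11) = 10.31.

pK_{a2} = 10.31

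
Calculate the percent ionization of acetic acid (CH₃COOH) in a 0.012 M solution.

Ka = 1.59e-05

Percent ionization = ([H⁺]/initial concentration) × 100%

Using Ka equilibrium: x² + Ka×x - Ka×C = 0. Solving: [H⁺] = 4.2893e-04. Percent = (4.2893e-04/0.012) × 100

Percent ionization = 3.57%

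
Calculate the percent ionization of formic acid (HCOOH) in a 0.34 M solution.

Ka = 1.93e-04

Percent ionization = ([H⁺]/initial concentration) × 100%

Using Ka equilibrium: x² + Ka×x - Ka×C = 0. Solving: [H⁺] = 8.0047e-03. Percent = (8.0047e-03/0.34) × 100

Percent ionization = 2.35%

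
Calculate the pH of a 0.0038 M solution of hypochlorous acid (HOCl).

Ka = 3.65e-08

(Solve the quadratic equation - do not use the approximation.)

x² + Ka×x - Ka×C = 0. Using quadratic formula: [H⁺] = 1.1759e-05

pH = 4.93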